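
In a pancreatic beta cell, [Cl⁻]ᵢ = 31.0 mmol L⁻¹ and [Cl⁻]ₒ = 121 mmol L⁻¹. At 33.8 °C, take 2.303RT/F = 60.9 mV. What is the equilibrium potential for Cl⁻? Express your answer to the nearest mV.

E = (60.9/z) · log₁₀([Cl⁻]_out/[Cl⁻]_in) with z = -1.
For an anion, dividing by z = -1 reverses the sign.
= (60.9/-1) · log₁₀(121/31.0) = -60.90 · log₁₀(3.903)
= -60.90 · (0.5914) = -36.02 mV

-36 mV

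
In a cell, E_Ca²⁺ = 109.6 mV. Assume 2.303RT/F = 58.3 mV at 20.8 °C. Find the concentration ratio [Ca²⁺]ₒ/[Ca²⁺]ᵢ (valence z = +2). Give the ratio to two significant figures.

5800

log₁₀([out]/[in]) = E·z/(58.3) = 109.6 × 2 / 58.3 = 3.7599
[out]/[in] = 10^(3.7599) = 5753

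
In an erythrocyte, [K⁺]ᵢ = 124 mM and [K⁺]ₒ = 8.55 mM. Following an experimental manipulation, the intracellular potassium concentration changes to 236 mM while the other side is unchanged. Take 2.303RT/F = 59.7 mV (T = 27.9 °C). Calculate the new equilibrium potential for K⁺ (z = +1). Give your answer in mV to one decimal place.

After the shift: [K⁺]_out = 8.55, [K⁺]_in = 236 mM.
E_new = (59.7/1)·log₁₀(8.55/236) = 59.70 · (-1.4409) = -86.02 mV

-86.0 mV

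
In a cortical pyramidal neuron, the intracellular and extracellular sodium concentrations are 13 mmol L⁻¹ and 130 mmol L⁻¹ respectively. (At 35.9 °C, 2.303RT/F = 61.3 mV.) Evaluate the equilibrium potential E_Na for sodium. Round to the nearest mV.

61 mV

E = (61.3/z) · log₁₀([Na⁺]_out/[Na⁺]_in) with z = +1.
= (61.3/1) · log₁₀(130/13) = 61.30 · log₁₀(10)
= 61.30 · (1.0000) = 61.30 mV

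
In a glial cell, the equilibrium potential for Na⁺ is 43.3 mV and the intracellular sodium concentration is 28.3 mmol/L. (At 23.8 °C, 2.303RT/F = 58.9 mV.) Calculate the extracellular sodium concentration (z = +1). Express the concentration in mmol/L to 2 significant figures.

150 mmol/L

Nernst: E = (58.9/1) · log₁₀([out]/[in]), so log₁₀([out]/[in]) = 43.3 × 1 / 58.9 = 0.7351.
[out]/[in] = 10^(0.7351) = 5.434.
[out] = 5.434 × 28.3 = 153.8 mmol/L.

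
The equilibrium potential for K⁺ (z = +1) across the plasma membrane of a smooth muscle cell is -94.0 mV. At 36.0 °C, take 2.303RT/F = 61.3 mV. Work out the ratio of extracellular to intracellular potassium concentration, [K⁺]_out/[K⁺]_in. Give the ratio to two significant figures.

log₁₀([out]/[in]) = E·z/(61.3) = -94.0 × 1 / 61.3 = -1.5334
[out]/[in] = 10^(-1.5334) = 0.02928

0.029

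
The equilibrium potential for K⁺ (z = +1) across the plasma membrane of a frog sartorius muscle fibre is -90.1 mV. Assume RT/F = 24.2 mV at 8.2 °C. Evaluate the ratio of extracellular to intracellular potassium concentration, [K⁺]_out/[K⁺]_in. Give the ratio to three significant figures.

0.0242

ln([out]/[in]) = E·z/(24.2) = -90.1 × 1 / 24.2 = -3.7231
[out]/[in] = e^(-3.7231) = 0.02416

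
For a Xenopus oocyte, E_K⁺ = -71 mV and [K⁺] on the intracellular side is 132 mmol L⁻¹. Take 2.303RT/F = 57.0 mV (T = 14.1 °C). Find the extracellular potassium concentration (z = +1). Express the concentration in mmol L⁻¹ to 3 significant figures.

Nernst: E = (57.0/1) · log₁₀([out]/[in]), so log₁₀([out]/[in]) = -71.0 × 1 / 57.0 = -1.2456.
[out]/[in] = 10^(-1.2456) = 0.0568.
[out] = 0.0568 × 132 = 7.498 mmol L⁻¹.

7.50 mmol L⁻¹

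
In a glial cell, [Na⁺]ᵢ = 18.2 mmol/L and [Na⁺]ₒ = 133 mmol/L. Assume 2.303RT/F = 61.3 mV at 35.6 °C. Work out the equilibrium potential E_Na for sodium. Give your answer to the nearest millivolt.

53 mV

E = (61.3/z) · log₁₀([Na⁺]_out/[Na⁺]_in) with z = +1.
= (61.3/1) · log₁₀(133/18.2) = 61.30 · log₁₀(7.308)
= 61.30 · (0.8638) = 52.95 mV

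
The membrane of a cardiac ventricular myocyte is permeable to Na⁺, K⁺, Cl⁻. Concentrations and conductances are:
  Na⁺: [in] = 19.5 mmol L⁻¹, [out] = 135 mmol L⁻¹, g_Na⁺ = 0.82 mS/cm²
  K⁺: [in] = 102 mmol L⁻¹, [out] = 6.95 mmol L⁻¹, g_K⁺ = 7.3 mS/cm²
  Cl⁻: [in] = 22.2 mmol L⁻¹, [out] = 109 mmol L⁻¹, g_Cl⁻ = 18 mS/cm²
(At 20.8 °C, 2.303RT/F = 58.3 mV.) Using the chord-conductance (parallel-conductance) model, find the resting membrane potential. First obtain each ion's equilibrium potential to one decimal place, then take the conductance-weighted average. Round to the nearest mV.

E_Na⁺ = (58.3/1)·log₁₀(135/19.5) = 49.0 mV
E_K⁺ = (58.3/1)·log₁₀(6.95/102) = -68.0 mV
E_Cl⁻ = (58.3/-1)·log₁₀(109/22.2) = -40.3 mV
Vm = (Σ gᵢEᵢ)/(Σ gᵢ) = (0.82·49.0 + 7.3·-68.0 + 18·-40.3) / (0.82 + 7.3 + 18)
= -1181.62 / 26.12 = -45.24 mV

-45 mV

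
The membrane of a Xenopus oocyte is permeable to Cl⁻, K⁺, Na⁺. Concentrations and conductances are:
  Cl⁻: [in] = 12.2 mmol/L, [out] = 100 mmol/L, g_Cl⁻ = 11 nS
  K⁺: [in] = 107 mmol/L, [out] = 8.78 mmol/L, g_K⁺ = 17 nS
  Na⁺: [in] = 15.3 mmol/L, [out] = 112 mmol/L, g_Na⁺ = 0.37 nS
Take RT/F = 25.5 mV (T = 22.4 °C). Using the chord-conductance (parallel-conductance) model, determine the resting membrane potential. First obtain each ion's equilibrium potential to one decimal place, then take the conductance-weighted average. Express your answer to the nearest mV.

-58 mV

E_Cl⁻ = (25.5/-1)·ln(100/12.2) = -53.6 mV
E_K⁺ = (25.5/1)·ln(8.78/107) = -63.8 mV
E_Na⁺ = (25.5/1)·ln(112/15.3) = 50.8 mV
Vm = (Σ gᵢEᵢ)/(Σ gᵢ) = (11·-53.6 + 17·-63.8 + 0.37·50.8) / (11 + 17 + 0.37)
= -1655.40 / 28.37 = -58.35 mV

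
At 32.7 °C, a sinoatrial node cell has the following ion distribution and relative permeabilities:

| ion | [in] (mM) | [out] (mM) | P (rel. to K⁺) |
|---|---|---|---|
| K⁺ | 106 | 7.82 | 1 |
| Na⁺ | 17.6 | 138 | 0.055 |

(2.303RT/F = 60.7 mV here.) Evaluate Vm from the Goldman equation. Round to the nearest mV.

-51 mV

Vm = 60.7 · log₁₀[(Σ P·[cation]ₒ + Σ P·[anion]ᵢ) / (Σ P·[cation]ᵢ + Σ P·[anion]ₒ)]
Numerator = 1×7.82 + 0.055×138 = 15.41
Denominator = 1×106 + 0.055×17.6 = 107
Vm = 60.7 · log₁₀(0.14406) = 60.7 × (-0.8415) = -51.08 mV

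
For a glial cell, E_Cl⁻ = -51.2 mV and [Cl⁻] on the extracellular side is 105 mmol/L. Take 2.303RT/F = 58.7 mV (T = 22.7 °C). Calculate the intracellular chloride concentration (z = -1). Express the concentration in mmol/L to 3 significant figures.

14.1 mmol/L

Nernst: E = (58.7/-1) · log₁₀([out]/[in]), so log₁₀([out]/[in]) = -51.2 × -1 / 58.7 = 0.8722.
[out]/[in] = 10^(0.8722) = 7.451.
[in] = 105 / 7.451 = 14.09 mmol/L.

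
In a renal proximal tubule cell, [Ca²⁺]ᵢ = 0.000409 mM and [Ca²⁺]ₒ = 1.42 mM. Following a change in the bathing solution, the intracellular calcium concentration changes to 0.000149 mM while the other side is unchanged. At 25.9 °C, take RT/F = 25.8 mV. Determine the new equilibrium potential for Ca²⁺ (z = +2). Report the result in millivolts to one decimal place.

After the shift: [Ca²⁺]_out = 1.42, [Ca²⁺]_in = 0.000149 mM.
E_new = (25.8/2)·ln(1.42/0.000149) = 12.90 · (9.1622) = 118.19 mV

118.2 mV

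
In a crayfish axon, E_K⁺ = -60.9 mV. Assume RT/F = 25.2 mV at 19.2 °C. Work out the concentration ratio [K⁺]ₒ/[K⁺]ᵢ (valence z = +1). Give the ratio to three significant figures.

0.0892

ln([out]/[in]) = E·z/(25.2) = -60.9 × 1 / 25.2 = -2.4167
[out]/[in] = e^(-2.4167) = 0.08922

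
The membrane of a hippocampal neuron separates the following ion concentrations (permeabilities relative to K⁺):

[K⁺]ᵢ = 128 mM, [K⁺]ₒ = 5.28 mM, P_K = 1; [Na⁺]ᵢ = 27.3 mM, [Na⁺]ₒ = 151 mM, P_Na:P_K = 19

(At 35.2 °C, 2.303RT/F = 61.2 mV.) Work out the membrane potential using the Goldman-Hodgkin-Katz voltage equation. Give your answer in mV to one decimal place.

Vm = 61.2 · log₁₀[(Σ P·[cation]ₒ + Σ P·[anion]ᵢ) / (Σ P·[cation]ᵢ + Σ P·[anion]ₒ)]
Numerator = 1×5.28 + 19×151 = 2874
Denominator = 1×128 + 19×27.3 = 646.7
Vm = 61.2 · log₁₀(4.4445) = 61.2 × (0.6478) = 39.65 mV

39.6 mV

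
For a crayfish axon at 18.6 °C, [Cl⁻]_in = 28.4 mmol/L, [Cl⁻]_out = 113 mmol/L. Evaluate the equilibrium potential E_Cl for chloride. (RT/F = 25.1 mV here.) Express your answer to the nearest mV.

-35 mV

E = (25.1/z) · ln([Cl⁻]_out/[Cl⁻]_in) with z = -1.
For an anion, dividing by z = -1 reverses the sign.
= (25.1/-1) · ln(113/28.4) = -25.10 · ln(3.979)
= -25.10 · (1.3810) = -34.66 mV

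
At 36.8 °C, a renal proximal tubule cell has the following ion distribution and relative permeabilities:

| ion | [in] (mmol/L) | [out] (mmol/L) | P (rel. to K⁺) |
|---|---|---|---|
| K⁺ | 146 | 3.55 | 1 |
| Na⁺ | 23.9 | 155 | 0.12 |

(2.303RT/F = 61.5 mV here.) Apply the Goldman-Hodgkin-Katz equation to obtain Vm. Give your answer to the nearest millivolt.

Vm = 61.5 · log₁₀[(Σ P·[cation]ₒ + Σ P·[anion]ᵢ) / (Σ P·[cation]ᵢ + Σ P·[anion]ₒ)]
Numerator = 1×3.55 + 0.12×155 = 22.15
Denominator = 1×146 + 0.12×23.9 = 148.9
Vm = 61.5 · log₁₀(0.14879) = 61.5 × (-0.8274) = -50.89 mV

-51 mV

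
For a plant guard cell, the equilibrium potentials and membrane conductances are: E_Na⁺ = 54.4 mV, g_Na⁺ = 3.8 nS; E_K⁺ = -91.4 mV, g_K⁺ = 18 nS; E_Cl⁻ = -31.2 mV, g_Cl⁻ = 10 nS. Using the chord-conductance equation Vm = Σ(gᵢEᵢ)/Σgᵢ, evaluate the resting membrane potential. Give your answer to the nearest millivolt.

Σ gᵢEᵢ = 3.8·(54.4) + 18·(-91.4) + 10·(-31.2) = -1750.48
Σ gᵢ = 3.8 + 18 + 10 = 31.8
Vm = -1750.48 / 31.8 = -55.05 mV

-55 mV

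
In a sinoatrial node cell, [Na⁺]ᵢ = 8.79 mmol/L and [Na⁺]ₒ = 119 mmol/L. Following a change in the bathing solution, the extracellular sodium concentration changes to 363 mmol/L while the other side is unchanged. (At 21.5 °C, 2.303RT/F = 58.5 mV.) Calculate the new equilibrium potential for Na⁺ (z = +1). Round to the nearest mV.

95 mV

After the shift: [Na⁺]_out = 363, [Na⁺]_in = 8.79 mmol/L.
E_new = (58.5/1)·log₁₀(363/8.79) = 58.50 · (1.6159) = 94.53 mV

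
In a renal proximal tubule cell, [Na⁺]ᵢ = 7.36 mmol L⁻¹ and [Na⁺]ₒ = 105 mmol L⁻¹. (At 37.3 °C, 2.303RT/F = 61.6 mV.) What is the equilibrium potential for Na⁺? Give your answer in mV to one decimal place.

E = (61.6/z) · log₁₀([Na⁺]_out/[Na⁺]_in) with z = +1.
= (61.6/1) · log₁₀(105/7.36) = 61.60 · log₁₀(14.27)
= 61.60 · (1.1543) = 71.11 mV

71.1 mV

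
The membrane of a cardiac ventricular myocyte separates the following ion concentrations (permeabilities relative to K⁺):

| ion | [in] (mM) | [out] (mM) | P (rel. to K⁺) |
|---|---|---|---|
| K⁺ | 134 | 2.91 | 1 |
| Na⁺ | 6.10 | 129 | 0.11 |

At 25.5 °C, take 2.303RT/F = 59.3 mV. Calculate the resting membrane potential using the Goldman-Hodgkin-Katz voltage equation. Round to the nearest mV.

Vm = 59.3 · log₁₀[(Σ P·[cation]ₒ + Σ P·[anion]ᵢ) / (Σ P·[cation]ᵢ + Σ P·[anion]ₒ)]
Numerator = 1×2.91 + 0.11×129 = 17.1
Denominator = 1×134 + 0.11×6.10 = 134.7
Vm = 59.3 · log₁₀(0.12698) = 59.3 × (-0.8963) = -53.15 mV

-53 mV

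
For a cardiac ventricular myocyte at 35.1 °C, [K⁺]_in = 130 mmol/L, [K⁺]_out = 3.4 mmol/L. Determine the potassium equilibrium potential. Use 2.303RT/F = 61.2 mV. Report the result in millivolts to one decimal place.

-96.8 mV

E = (61.2/z) · log₁₀([K⁺]_out/[K⁺]_in) with z = +1.
= (61.2/1) · log₁₀(3.4/130) = 61.20 · log₁₀(0.02615)
= 61.20 · (-1.5825) = -96.85 mV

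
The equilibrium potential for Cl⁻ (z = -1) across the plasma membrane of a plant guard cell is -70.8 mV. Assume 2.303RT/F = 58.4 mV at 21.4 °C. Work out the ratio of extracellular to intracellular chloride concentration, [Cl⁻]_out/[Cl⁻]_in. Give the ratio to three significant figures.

16.3

log₁₀([out]/[in]) = E·z/(58.4) = -70.8 × -1 / 58.4 = 1.2123
[out]/[in] = 10^(1.2123) = 16.31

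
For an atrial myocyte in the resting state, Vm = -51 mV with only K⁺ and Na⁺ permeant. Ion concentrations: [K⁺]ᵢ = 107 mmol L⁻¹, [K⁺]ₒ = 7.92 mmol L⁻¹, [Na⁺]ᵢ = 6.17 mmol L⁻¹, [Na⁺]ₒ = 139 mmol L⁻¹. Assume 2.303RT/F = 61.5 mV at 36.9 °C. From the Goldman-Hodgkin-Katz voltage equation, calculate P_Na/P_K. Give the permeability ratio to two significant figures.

0.057

Let α = P_Na/P_K. GHK: Vm = 61.5·log₁₀[(Kₒ + α·Naₒ)/(Kᵢ + α·Naᵢ)].
10^(Vm/61.5) = 10^(-51.0/61.5) = 0.14816
So 0.14816·(Kᵢ + α·Naᵢ) = Kₒ + α·Naₒ → α = (0.14816·107.0 − 7.92) / (139.0 − 0.14816·6.17)
α = (15.85 − 7.92) / (139.0 − 0.9141) = 7.933/138.1 = 0.05745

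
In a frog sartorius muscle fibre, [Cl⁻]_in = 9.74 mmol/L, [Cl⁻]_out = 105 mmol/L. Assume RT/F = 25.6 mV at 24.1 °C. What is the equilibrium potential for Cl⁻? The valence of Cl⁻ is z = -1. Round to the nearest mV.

-61 mV

E = (25.6/z) · ln([Cl⁻]_out/[Cl⁻]_in) with z = -1.
For an anion, dividing by z = -1 reverses the sign.
= (25.6/-1) · ln(105/9.74) = -25.60 · ln(10.78)
= -25.60 · (2.3777) = -60.87 mV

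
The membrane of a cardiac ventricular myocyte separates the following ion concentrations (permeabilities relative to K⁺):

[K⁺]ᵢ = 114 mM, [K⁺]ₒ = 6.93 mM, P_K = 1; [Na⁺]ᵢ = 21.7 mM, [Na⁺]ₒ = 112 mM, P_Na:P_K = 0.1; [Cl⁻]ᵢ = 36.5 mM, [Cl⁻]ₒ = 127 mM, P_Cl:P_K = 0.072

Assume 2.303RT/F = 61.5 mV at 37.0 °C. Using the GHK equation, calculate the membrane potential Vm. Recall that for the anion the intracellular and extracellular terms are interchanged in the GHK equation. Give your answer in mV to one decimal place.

-48.0 mV

Vm = 61.5 · log₁₀[(Σ P·[cation]ₒ + Σ P·[anion]ᵢ) / (Σ P·[cation]ᵢ + Σ P·[anion]ₒ)]
Numerator = 1×6.93 + 0.1×112 + 0.072×36.5 = 20.76
Denominator = 1×114 + 0.1×21.7 + 0.072×127 = 125.3
Vm = 61.5 · log₁₀(0.16565) = 61.5 × (-0.7808) = -48.02 mV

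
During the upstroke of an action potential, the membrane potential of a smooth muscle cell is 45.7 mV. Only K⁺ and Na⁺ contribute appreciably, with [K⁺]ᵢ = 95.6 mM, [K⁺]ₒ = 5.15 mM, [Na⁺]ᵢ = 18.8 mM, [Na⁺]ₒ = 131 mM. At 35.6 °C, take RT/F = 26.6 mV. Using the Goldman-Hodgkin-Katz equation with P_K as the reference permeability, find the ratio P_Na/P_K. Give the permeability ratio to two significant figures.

20

Let α = P_Na/P_K. GHK: Vm = 26.6·ln[(Kₒ + α·Naₒ)/(Kᵢ + α·Naᵢ)].
e^(Vm/26.6) = e^(45.7/26.6) = 5.5736
So 5.5736·(Kᵢ + α·Naᵢ) = Kₒ + α·Naₒ → α = (5.5736·95.6 − 5.15) / (131.0 − 5.5736·18.8)
α = (532.8 − 5.15) / (131.0 − 104.8) = 527.7/26.22 = 20.13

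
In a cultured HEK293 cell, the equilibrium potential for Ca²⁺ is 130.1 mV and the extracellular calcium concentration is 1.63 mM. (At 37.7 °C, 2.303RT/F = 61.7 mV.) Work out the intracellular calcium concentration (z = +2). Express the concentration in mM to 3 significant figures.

0.0000989 mM

Nernst: E = (61.7/2) · log₁₀([out]/[in]), so log₁₀([out]/[in]) = 130.1 × 2 / 61.7 = 4.2172.
[out]/[in] = 10^(4.2172) = 1.649e+04.
[in] = 1.63 / 1.649e+04 = 9.886e-05 mM.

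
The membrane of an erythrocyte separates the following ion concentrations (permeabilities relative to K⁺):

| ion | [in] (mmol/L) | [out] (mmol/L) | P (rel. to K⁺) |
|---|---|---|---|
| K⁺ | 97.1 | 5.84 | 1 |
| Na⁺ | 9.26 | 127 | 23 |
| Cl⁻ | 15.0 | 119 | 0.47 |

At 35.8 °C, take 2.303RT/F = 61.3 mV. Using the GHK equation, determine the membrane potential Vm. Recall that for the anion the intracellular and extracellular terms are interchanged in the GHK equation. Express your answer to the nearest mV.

55 mV

Vm = 61.3 · log₁₀[(Σ P·[cation]ₒ + Σ P·[anion]ᵢ) / (Σ P·[cation]ᵢ + Σ P·[anion]ₒ)]
Numerator = 1×5.84 + 23×127 + 0.47×15.0 = 2934
Denominator = 1×97.1 + 23×9.26 + 0.47×119 = 366
Vm = 61.3 · log₁₀(8.0159) = 61.3 × (0.9040) = 55.41 mV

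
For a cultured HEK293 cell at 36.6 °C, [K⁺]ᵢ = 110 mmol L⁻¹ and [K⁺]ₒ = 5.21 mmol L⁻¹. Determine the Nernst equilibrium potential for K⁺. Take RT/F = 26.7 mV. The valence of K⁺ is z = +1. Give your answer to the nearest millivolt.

E = (26.7/z) · ln([K⁺]_out/[K⁺]_in) with z = +1.
= (26.7/1) · ln(5.21/110) = 26.70 · ln(0.04736)
= 26.70 · (-3.0499) = -81.43 mV

-81 mV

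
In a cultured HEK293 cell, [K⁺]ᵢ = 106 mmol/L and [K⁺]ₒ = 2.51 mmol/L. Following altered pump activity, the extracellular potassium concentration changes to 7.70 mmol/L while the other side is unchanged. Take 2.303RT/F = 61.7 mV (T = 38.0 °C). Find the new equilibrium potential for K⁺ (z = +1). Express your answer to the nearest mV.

After the shift: [K⁺]_out = 7.70, [K⁺]_in = 106 mmol/L.
E_new = (61.7/1)·log₁₀(7.70/106) = 61.70 · (-1.1388) = -70.26 mV

-70 mV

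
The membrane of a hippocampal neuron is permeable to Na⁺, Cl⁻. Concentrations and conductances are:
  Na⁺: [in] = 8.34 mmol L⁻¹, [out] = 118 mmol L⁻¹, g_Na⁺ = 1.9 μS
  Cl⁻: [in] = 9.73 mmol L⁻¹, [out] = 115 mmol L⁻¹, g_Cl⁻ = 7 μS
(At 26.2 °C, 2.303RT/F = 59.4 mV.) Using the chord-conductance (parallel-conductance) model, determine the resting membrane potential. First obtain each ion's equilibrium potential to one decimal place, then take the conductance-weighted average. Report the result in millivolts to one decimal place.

E_Na⁺ = (59.4/1)·log₁₀(118/8.34) = 68.4 mV
E_Cl⁻ = (59.4/-1)·log₁₀(115/9.73) = -63.7 mV
Vm = (Σ gᵢEᵢ)/(Σ gᵢ) = (1.9·68.4 + 7·-63.7) / (1.9 + 7)
= -315.94 / 8.9 = -35.50 mV

-35.5 mV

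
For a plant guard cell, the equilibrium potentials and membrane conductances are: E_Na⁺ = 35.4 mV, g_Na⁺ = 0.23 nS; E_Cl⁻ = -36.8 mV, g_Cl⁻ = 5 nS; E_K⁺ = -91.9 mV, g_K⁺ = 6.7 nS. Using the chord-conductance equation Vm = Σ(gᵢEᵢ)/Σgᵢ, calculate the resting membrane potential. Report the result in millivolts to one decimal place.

-66.4 mV

Σ gᵢEᵢ = 0.23·(35.4) + 5·(-36.8) + 6.7·(-91.9) = -791.59
Σ gᵢ = 0.23 + 5 + 6.7 = 11.93
Vm = -791.59 / 11.93 = -66.35 mV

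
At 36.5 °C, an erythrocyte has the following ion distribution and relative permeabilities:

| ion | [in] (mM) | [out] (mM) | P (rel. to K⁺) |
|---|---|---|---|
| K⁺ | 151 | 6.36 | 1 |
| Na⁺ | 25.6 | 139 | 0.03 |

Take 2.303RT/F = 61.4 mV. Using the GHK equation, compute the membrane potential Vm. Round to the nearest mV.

-71 mV

Vm = 61.4 · log₁₀[(Σ P·[cation]ₒ + Σ P·[anion]ᵢ) / (Σ P·[cation]ᵢ + Σ P·[anion]ₒ)]
Numerator = 1×6.36 + 0.03×139 = 10.53
Denominator = 1×151 + 0.03×25.6 = 151.8
Vm = 61.4 · log₁₀(0.069382) = 61.4 × (-1.1588) = -71.15 mV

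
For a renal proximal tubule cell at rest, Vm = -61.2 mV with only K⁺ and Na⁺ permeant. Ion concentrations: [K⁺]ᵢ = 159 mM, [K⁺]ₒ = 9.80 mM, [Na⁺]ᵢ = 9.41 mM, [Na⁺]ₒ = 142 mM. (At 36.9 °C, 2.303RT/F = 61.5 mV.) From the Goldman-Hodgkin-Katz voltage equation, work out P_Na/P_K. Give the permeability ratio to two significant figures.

0.045

Let α = P_Na/P_K. GHK: Vm = 61.5·log₁₀[(Kₒ + α·Naₒ)/(Kᵢ + α·Naᵢ)].
10^(Vm/61.5) = 10^(-61.2/61.5) = 0.10113
So 0.10113·(Kᵢ + α·Naᵢ) = Kₒ + α·Naₒ → α = (0.10113·159.0 − 9.8) / (142.0 − 0.10113·9.41)
α = (16.08 − 9.8) / (142.0 − 0.9516) = 6.28/141 = 0.04452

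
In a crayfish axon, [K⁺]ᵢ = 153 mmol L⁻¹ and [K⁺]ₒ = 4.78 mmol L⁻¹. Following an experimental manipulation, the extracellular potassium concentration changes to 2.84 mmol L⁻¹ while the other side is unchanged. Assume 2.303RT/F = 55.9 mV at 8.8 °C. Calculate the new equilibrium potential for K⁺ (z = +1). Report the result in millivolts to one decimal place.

After the shift: [K⁺]_out = 2.84, [K⁺]_in = 153 mmol L⁻¹.
E_new = (55.9/1)·log₁₀(2.84/153) = 55.90 · (-1.7314) = -96.78 mV

-96.8 mV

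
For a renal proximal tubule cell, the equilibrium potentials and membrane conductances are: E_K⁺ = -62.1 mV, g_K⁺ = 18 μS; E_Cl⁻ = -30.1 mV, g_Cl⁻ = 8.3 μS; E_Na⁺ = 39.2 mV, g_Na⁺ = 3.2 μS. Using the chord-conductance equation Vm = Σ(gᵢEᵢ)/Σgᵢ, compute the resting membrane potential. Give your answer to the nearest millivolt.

Σ gᵢEᵢ = 18·(-62.1) + 8.3·(-30.1) + 3.2·(39.2) = -1242.19
Σ gᵢ = 18 + 8.3 + 3.2 = 29.5
Vm = -1242.19 / 29.5 = -42.11 mV

-42 mV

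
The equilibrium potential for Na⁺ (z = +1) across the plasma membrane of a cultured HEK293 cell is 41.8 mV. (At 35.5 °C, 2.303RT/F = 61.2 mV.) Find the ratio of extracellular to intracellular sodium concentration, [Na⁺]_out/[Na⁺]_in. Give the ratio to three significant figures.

4.82

log₁₀([out]/[in]) = E·z/(61.2) = 41.8 × 1 / 61.2 = 0.6830
[out]/[in] = 10^(0.6830) = 4.82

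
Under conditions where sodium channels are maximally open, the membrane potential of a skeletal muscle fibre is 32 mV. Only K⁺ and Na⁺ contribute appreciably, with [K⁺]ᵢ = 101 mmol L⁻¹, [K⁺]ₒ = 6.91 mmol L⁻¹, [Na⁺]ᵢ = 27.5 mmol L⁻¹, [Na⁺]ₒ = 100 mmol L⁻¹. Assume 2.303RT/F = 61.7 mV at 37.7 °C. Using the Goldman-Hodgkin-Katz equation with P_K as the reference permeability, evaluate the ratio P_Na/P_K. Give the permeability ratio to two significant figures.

35

Let α = P_Na/P_K. GHK: Vm = 61.7·log₁₀[(Kₒ + α·Naₒ)/(Kᵢ + α·Naᵢ)].
10^(Vm/61.7) = 10^(32.0/61.7) = 3.3009
So 3.3009·(Kᵢ + α·Naᵢ) = Kₒ + α·Naₒ → α = (3.3009·101.0 − 6.91) / (100.0 − 3.3009·27.5)
α = (333.4 − 6.91) / (100.0 − 90.78) = 326.5/9.224 = 35.4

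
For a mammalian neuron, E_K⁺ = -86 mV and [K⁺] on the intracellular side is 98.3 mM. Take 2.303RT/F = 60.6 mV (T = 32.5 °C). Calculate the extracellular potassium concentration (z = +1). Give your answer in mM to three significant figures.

Nernst: E = (60.6/1) · log₁₀([out]/[in]), so log₁₀([out]/[in]) = -86.0 × 1 / 60.6 = -1.4191.
[out]/[in] = 10^(-1.4191) = 0.03809.
[out] = 0.03809 × 98.3 = 3.745 mM.

3.74 mM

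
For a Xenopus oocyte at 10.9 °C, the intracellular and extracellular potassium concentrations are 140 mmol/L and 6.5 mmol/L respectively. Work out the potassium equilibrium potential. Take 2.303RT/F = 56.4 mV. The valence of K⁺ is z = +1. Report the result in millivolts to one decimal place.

-75.2 mV

E = (56.4/z) · log₁₀([K⁺]_out/[K⁺]_in) with z = +1.
= (56.4/1) · log₁₀(6.5/140) = 56.40 · log₁₀(0.04643)
= 56.40 · (-1.3332) = -75.19 mV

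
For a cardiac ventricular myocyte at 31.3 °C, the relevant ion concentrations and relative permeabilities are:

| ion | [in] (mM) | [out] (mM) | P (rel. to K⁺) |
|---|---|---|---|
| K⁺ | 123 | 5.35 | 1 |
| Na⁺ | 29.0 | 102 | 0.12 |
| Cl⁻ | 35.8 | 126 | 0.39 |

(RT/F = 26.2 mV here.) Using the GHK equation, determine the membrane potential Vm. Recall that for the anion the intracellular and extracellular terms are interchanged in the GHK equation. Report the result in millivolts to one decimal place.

-45.0 mV

Vm = 26.2 · ln[(Σ P·[cation]ₒ + Σ P·[anion]ᵢ) / (Σ P·[cation]ᵢ + Σ P·[anion]ₒ)]
Numerator = 1×5.35 + 0.12×102 + 0.39×35.8 = 31.55
Denominator = 1×123 + 0.12×29.0 + 0.39×126 = 175.6
Vm = 26.2 · ln(0.17966) = 26.2 × (-1.7167) = -44.98 mV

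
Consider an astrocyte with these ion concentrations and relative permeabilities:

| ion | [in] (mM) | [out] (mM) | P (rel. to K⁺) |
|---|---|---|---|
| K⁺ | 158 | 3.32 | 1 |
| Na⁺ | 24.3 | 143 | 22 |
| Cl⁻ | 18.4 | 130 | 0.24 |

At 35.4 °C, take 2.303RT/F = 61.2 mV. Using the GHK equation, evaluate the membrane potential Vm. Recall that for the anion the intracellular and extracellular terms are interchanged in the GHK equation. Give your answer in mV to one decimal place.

Vm = 61.2 · log₁₀[(Σ P·[cation]ₒ + Σ P·[anion]ᵢ) / (Σ P·[cation]ᵢ + Σ P·[anion]ₒ)]
Numerator = 1×3.32 + 22×143 + 0.24×18.4 = 3154
Denominator = 1×158 + 22×24.3 + 0.24×130 = 723.8
Vm = 61.2 · log₁₀(4.3572) = 61.2 × (0.6392) = 39.12 mV

39.1 mV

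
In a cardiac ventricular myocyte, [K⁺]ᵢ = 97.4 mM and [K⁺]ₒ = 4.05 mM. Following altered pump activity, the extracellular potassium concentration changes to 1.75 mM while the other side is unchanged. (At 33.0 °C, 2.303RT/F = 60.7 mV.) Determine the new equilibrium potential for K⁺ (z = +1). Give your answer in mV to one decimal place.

After the shift: [K⁺]_out = 1.75, [K⁺]_in = 97.4 mM.
E_new = (60.7/1)·log₁₀(1.75/97.4) = 60.70 · (-1.7455) = -105.95 mV

-106.0 mV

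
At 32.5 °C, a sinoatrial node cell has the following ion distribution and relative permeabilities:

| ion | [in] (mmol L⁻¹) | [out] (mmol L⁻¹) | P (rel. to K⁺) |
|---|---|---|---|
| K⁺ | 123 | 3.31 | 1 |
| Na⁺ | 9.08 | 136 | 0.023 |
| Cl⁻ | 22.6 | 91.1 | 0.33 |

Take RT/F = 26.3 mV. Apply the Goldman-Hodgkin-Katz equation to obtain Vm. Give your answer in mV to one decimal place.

Vm = 26.3 · ln[(Σ P·[cation]ₒ + Σ P·[anion]ᵢ) / (Σ P·[cation]ᵢ + Σ P·[anion]ₒ)]
Numerator = 1×3.31 + 0.023×136 + 0.33×22.6 = 13.9
Denominator = 1×123 + 0.023×9.08 + 0.33×91.1 = 153.3
Vm = 26.3 · ln(0.090662) = 26.3 × (-2.4006) = -63.14 mV

-63.1 mV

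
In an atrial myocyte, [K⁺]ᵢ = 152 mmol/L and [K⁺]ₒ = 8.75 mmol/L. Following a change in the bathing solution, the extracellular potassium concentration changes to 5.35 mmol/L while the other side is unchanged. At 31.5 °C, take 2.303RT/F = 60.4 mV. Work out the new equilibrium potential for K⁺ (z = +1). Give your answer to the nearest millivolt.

After the shift: [K⁺]_out = 5.35, [K⁺]_in = 152 mmol/L.
E_new = (60.4/1)·log₁₀(5.35/152) = 60.40 · (-1.4535) = -87.79 mV

-88 mV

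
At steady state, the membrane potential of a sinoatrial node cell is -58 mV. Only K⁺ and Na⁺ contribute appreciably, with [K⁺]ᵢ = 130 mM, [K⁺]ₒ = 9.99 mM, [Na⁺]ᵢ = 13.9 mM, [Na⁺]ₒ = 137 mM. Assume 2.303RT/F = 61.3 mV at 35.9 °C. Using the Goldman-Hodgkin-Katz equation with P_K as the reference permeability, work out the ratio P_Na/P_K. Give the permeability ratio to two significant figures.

Let α = P_Na/P_K. GHK: Vm = 61.3·log₁₀[(Kₒ + α·Naₒ)/(Kᵢ + α·Naᵢ)].
10^(Vm/61.3) = 10^(-58.0/61.3) = 0.1132
So 0.1132·(Kᵢ + α·Naᵢ) = Kₒ + α·Naₒ → α = (0.1132·130.0 − 9.99) / (137.0 − 0.1132·13.9)
α = (14.72 − 9.99) / (137.0 − 1.573) = 4.726/135.4 = 0.03489

0.035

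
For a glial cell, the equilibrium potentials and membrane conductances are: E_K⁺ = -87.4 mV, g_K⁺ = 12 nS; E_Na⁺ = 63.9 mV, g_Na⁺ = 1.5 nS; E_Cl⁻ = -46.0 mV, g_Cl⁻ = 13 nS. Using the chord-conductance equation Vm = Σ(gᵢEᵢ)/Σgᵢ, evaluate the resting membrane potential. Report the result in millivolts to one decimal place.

-58.5 mV

Σ gᵢEᵢ = 12·(-87.4) + 1.5·(63.9) + 13·(-46.0) = -1550.95
Σ gᵢ = 12 + 1.5 + 13 = 26.5
Vm = -1550.95 / 26.5 = -58.53 mV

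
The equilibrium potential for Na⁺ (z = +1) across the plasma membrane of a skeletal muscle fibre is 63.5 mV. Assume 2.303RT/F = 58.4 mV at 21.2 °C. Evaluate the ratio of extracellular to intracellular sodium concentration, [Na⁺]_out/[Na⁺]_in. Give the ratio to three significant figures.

log₁₀([out]/[in]) = E·z/(58.4) = 63.5 × 1 / 58.4 = 1.0873
[out]/[in] = 10^(1.0873) = 12.23

12.2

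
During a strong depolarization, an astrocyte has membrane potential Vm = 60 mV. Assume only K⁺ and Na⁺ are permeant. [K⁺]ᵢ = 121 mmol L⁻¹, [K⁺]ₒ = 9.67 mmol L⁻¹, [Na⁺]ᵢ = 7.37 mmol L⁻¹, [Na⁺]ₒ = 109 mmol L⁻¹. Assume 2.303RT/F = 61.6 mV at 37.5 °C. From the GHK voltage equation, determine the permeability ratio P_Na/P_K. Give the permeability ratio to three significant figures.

Let α = P_Na/P_K. GHK: Vm = 61.6·log₁₀[(Kₒ + α·Naₒ)/(Kᵢ + α·Naᵢ)].
10^(Vm/61.6) = 10^(60.0/61.6) = 9.4195
So 9.4195·(Kᵢ + α·Naᵢ) = Kₒ + α·Naₒ → α = (9.4195·121.0 − 9.67) / (109.0 − 9.4195·7.37)
α = (1140 − 9.67) / (109.0 − 69.42) = 1130/39.58 = 28.55

28.6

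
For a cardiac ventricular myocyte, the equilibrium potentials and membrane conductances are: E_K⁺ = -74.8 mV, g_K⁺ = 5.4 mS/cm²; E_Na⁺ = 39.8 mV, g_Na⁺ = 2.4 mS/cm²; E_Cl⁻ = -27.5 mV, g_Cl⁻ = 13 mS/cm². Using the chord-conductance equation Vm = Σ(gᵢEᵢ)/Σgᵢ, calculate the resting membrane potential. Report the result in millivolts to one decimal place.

Σ gᵢEᵢ = 5.4·(-74.8) + 2.4·(39.8) + 13·(-27.5) = -665.90
Σ gᵢ = 5.4 + 2.4 + 13 = 20.8
Vm = -665.90 / 20.8 = -32.01 mV

-32.0 mV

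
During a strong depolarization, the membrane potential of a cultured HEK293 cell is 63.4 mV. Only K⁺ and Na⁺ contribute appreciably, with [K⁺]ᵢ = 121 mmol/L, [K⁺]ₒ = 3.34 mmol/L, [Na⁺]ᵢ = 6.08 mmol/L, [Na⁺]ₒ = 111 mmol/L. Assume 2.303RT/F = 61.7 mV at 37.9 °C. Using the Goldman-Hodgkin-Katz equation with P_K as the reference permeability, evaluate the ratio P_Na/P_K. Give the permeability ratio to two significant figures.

Let α = P_Na/P_K. GHK: Vm = 61.7·log₁₀[(Kₒ + α·Naₒ)/(Kᵢ + α·Naᵢ)].
10^(Vm/61.7) = 10^(63.4/61.7) = 10.655
So 10.655·(Kᵢ + α·Naᵢ) = Kₒ + α·Naₒ → α = (10.655·121.0 − 3.34) / (111.0 − 10.655·6.08)
α = (1289 − 3.34) / (111.0 − 64.78) = 1286/46.22 = 27.82

28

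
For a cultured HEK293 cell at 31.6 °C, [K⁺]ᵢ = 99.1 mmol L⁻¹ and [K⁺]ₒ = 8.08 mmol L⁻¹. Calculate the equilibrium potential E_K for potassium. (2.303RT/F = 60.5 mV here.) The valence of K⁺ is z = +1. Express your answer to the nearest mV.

E = (60.5/z) · log₁₀([K⁺]_out/[K⁺]_in) with z = +1.
= (60.5/1) · log₁₀(8.08/99.1) = 60.50 · log₁₀(0.08153)
= 60.50 · (-1.0887) = -65.86 mV

-66 mV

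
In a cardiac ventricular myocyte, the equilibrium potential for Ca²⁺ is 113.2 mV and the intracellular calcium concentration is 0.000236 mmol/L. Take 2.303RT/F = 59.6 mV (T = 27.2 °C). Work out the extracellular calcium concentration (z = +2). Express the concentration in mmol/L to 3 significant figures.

Nernst: E = (59.6/2) · log₁₀([out]/[in]), so log₁₀([out]/[in]) = 113.2 × 2 / 59.6 = 3.7987.
[out]/[in] = 10^(3.7987) = 6290.
[out] = 6290 × 0.000236 = 1.484 mmol/L.

1.48 mmol/L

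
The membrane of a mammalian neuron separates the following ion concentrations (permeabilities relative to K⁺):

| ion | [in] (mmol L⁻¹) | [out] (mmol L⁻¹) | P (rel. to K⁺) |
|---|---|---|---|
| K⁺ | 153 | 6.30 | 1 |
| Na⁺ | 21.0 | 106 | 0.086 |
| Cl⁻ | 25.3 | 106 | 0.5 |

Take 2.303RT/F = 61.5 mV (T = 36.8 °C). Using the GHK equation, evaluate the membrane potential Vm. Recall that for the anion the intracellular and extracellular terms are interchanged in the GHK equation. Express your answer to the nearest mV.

Vm = 61.5 · log₁₀[(Σ P·[cation]ₒ + Σ P·[anion]ᵢ) / (Σ P·[cation]ᵢ + Σ P·[anion]ₒ)]
Numerator = 1×6.30 + 0.086×106 + 0.5×25.3 = 28.07
Denominator = 1×153 + 0.086×21.0 + 0.5×106 = 207.8
Vm = 61.5 · log₁₀(0.13506) = 61.5 × (-0.8695) = -53.47 mV

-53 mV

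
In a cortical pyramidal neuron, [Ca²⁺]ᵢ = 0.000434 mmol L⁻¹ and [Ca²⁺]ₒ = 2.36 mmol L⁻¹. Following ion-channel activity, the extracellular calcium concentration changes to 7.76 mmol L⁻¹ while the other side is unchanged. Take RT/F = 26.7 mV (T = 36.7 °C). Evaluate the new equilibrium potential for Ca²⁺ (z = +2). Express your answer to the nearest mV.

After the shift: [Ca²⁺]_out = 7.76, [Ca²⁺]_in = 0.000434 mmol L⁻¹.
E_new = (26.7/2)·ln(7.76/0.000434) = 13.35 · (9.7914) = 130.72 mV

131 mV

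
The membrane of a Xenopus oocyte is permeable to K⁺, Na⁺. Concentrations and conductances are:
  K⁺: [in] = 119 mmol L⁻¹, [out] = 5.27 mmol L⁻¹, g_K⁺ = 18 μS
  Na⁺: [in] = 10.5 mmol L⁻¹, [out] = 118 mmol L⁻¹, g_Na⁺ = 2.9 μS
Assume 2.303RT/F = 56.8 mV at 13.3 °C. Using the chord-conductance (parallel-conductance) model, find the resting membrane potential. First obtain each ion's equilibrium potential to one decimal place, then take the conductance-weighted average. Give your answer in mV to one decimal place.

E_K⁺ = (56.8/1)·log₁₀(5.27/119) = -76.9 mV
E_Na⁺ = (56.8/1)·log₁₀(118/10.5) = 59.7 mV
Vm = (Σ gᵢEᵢ)/(Σ gᵢ) = (18·-76.9 + 2.9·59.7) / (18 + 2.9)
= -1211.07 / 20.9 = -57.95 mV

-57.9 mV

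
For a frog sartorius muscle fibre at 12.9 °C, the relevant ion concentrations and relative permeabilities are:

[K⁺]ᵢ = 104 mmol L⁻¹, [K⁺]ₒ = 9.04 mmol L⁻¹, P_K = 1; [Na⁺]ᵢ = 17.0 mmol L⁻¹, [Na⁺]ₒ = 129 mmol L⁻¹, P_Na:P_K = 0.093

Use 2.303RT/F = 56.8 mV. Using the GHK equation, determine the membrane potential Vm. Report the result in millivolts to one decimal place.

-39.8 mV

Vm = 56.8 · log₁₀[(Σ P·[cation]ₒ + Σ P·[anion]ᵢ) / (Σ P·[cation]ᵢ + Σ P·[anion]ₒ)]
Numerator = 1×9.04 + 0.093×129 = 21.04
Denominator = 1×104 + 0.093×17.0 = 105.6
Vm = 56.8 · log₁₀(0.19925) = 56.8 × (-0.7006) = -39.79 mV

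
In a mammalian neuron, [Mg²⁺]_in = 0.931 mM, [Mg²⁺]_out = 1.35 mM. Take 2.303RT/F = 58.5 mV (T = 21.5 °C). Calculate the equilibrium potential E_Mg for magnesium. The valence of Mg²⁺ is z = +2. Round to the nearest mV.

E = (58.5/z) · log₁₀([Mg²⁺]_out/[Mg²⁺]_in) with z = +2.
= (58.5/2) · log₁₀(1.35/0.931) = 29.25 · log₁₀(1.45)
= 29.25 · (0.1614) = 4.72 mV

5 mV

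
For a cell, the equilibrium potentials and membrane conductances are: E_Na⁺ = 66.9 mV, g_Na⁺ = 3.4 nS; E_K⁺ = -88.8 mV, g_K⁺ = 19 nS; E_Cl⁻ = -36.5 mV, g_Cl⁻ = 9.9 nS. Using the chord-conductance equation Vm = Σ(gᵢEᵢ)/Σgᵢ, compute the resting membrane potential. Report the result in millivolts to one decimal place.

-56.4 mV

Σ gᵢEᵢ = 3.4·(66.9) + 19·(-88.8) + 9.9·(-36.5) = -1821.09
Σ gᵢ = 3.4 + 19 + 9.9 = 32.3
Vm = -1821.09 / 32.3 = -56.38 mV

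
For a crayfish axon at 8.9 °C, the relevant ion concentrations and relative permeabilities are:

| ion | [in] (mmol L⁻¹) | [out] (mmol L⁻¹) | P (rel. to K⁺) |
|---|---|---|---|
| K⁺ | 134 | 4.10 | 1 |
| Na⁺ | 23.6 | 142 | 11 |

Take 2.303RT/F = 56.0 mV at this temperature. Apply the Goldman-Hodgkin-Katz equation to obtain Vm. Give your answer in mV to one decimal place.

Vm = 56.0 · log₁₀[(Σ P·[cation]ₒ + Σ P·[anion]ᵢ) / (Σ P·[cation]ᵢ + Σ P·[anion]ₒ)]
Numerator = 1×4.10 + 11×142 = 1566
Denominator = 1×134 + 11×23.6 = 393.6
Vm = 56.0 · log₁₀(3.9789) = 56.0 × (0.5998) = 33.59 mV

33.6 mV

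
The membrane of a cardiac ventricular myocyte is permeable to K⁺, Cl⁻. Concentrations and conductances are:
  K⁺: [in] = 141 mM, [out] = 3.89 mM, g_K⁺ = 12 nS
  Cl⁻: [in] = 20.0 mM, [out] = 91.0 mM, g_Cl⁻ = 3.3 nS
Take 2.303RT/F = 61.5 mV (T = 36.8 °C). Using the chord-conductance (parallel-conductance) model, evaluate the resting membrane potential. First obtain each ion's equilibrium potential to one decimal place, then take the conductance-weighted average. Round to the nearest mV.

-84 mV

E_K⁺ = (61.5/1)·log₁₀(3.89/141) = -95.9 mV
E_Cl⁻ = (61.5/-1)·log₁₀(91.0/20.0) = -40.5 mV
Vm = (Σ gᵢEᵢ)/(Σ gᵢ) = (12·-95.9 + 3.3·-40.5) / (12 + 3.3)
= -1284.45 / 15.3 = -83.95 mV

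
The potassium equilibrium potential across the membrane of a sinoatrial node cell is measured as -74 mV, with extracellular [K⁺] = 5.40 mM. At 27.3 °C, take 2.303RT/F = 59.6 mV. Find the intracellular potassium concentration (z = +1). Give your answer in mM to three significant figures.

94.2 mM

Nernst: E = (59.6/1) · log₁₀([out]/[in]), so log₁₀([out]/[in]) = -74.0 × 1 / 59.6 = -1.2416.
[out]/[in] = 10^(-1.2416) = 0.05733.
[in] = 5.40 / 0.05733 = 94.19 mM.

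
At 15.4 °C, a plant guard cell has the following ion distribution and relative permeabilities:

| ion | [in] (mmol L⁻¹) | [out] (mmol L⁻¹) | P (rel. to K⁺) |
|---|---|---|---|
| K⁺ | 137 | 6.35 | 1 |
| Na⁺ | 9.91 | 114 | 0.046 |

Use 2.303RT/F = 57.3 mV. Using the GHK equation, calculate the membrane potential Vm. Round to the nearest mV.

-62 mV

Vm = 57.3 · log₁₀[(Σ P·[cation]ₒ + Σ P·[anion]ᵢ) / (Σ P·[cation]ᵢ + Σ P·[anion]ₒ)]
Numerator = 1×6.35 + 0.046×114 = 11.59
Denominator = 1×137 + 0.046×9.91 = 137.5
Vm = 57.3 · log₁₀(0.084347) = 57.3 × (-1.0739) = -61.54 mV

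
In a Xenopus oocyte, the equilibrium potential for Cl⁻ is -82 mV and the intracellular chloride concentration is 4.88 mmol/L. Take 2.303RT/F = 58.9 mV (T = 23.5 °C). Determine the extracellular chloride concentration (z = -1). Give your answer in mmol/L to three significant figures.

120 mmol/L

Nernst: E = (58.9/-1) · log₁₀([out]/[in]), so log₁₀([out]/[in]) = -82.0 × -1 / 58.9 = 1.3922.
[out]/[in] = 10^(1.3922) = 24.67.
[out] = 24.67 × 4.88 = 120.4 mmol/L.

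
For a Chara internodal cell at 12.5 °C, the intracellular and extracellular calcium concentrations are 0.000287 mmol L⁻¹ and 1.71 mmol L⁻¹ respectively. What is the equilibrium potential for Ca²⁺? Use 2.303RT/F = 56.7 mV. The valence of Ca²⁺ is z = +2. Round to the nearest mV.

107 mV

E = (56.7/z) · log₁₀([Ca²⁺]_out/[Ca²⁺]_in) with z = +2.
= (56.7/2) · log₁₀(1.71/0.000287) = 28.35 · log₁₀(5958)
= 28.35 · (3.7751) = 107.02 mV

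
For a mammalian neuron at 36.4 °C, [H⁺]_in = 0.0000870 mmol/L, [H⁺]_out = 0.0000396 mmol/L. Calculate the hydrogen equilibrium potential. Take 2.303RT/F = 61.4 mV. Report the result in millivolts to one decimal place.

-21.0 mV

E = (61.4/z) · log₁₀([H⁺]_out/[H⁺]_in) with z = +1.
= (61.4/1) · log₁₀(0.0000396/0.0000870) = 61.40 · log₁₀(0.4552)
= 61.40 · (-0.3418) = -20.99 mV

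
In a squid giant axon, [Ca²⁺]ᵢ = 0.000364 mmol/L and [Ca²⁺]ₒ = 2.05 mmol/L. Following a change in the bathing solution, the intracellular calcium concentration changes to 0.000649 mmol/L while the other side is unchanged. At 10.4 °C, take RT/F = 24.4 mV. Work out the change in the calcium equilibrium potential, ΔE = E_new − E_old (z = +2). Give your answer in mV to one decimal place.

-7.1 mV

E_old = (24.4/2)·ln(2.05/0.000364) = 105.36 mV
E_new = (24.4/2)·ln(2.05/0.000649) = 98.31 mV
ΔE = 98.31 − (105.36) = -7.06 mV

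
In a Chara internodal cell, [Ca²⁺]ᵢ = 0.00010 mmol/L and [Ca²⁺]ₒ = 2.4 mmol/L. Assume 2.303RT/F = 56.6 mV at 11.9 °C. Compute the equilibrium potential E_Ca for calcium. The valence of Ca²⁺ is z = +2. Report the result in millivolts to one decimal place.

124.0 mV

E = (56.6/z) · log₁₀([Ca²⁺]_out/[Ca²⁺]_in) with z = +2.
= (56.6/2) · log₁₀(2.4/0.00010) = 28.30 · log₁₀(2.4e+04)
= 28.30 · (4.3802) = 123.96 mV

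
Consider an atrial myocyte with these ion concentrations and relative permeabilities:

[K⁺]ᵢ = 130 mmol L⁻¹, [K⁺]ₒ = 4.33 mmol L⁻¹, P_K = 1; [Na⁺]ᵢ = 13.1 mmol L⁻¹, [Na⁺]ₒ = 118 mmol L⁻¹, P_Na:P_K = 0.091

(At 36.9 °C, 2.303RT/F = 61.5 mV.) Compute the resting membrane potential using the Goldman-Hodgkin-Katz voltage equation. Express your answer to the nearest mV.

Vm = 61.5 · log₁₀[(Σ P·[cation]ₒ + Σ P·[anion]ᵢ) / (Σ P·[cation]ᵢ + Σ P·[anion]ₒ)]
Numerator = 1×4.33 + 0.091×118 = 15.07
Denominator = 1×130 + 0.091×13.1 = 131.2
Vm = 61.5 · log₁₀(0.11485) = 61.5 × (-0.9399) = -57.80 mV

-58 mV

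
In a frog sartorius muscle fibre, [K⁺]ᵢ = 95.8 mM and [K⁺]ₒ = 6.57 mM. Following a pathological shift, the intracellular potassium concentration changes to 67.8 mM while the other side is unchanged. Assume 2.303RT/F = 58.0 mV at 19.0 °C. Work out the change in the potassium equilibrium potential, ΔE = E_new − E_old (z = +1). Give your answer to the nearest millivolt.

E_old = (58.0/1)·log₁₀(6.57/95.8) = -67.50 mV
E_new = (58.0/1)·log₁₀(6.57/67.8) = -58.79 mV
ΔE = -58.79 − (-67.50) = 8.71 mV

9 mV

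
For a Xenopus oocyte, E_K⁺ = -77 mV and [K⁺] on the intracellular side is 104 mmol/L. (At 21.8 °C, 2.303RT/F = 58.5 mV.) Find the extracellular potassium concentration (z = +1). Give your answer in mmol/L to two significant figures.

Nernst: E = (58.5/1) · log₁₀([out]/[in]), so log₁₀([out]/[in]) = -77.0 × 1 / 58.5 = -1.3162.
[out]/[in] = 10^(-1.3162) = 0.04828.
[out] = 0.04828 × 104 = 5.021 mmol/L.

5.0 mmol/L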